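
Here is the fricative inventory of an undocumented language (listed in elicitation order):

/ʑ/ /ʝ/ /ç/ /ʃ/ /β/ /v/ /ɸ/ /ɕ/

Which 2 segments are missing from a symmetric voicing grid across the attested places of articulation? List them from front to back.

bilabial: voiceless /ɸ/, voiced /β/.
labiodental: voiceless —, voiced /v/.
postalveolar: voiceless /ʃ/, voiced —.
alveolo-palatal: voiceless /ɕ/, voiced /ʑ/.
palatal: voiceless /ç/, voiced /ʝ/.
Gaps, from front to back: labiodental lacks voiceless (/f/); postalveolar lacks voiced (/ʒ/).

/f/, /ʒ/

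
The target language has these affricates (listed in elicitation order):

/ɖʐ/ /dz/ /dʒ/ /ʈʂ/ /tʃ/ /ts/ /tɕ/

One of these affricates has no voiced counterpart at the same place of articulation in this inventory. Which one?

Alveolar: /ts/ ~ /dz/
Postalveolar: /tʃ/ ~ /dʒ/
Retroflex: /ʈʂ/ ~ /ɖʐ/
Alveolo-palatal: only /tɕ/ (voiceless); no voiced partner.
So /tɕ/ is the unpaired segment.

/tɕ/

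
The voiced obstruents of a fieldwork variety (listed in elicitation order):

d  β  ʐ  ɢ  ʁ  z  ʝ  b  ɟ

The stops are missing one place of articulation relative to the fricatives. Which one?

retroflex

bilabial: stop /b/, fricative /β/.
alveolar: stop /d/, fricative /z/.
retroflex: stop —, fricative /ʐ/.
palatal: stop /ɟ/, fricative /ʝ/.
uvular: stop /ɢ/, fricative /ʁ/.
Every place of articulation has a stop member except retroflex, where /ɖ/ would be expected.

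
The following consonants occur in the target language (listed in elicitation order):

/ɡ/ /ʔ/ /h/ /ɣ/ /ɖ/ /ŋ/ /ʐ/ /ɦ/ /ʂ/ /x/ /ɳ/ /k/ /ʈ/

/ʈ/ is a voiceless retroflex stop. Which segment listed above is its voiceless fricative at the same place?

The voiceless fricative at the same place is a voiceless retroflex fricative — in this inventory, /ʂ/.

/ʂ/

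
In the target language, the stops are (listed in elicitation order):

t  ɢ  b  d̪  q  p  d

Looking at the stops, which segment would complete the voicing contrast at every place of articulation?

/t̪/

place of articulation  voiceless  voiced  
bilabial          p         b       
dental            —         d̪      
alveolar          t         d       
uvular            q         ɢ       
The dental row has no voiceless member, so the gap is the voiceless dental stop /t̪/.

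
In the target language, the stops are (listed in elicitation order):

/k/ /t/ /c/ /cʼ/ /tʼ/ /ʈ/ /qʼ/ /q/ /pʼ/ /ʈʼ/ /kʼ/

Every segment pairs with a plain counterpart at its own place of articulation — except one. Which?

/pʼ/

Alveolar: /t/ ~ /tʼ/
Retroflex: /ʈ/ ~ /ʈʼ/
Palatal: /c/ ~ /cʼ/
Velar: /k/ ~ /kʼ/
Uvular: /q/ ~ /qʼ/
Bilabial: only /pʼ/ (ejective); no plain partner.
So /pʼ/ is the unpaired segment.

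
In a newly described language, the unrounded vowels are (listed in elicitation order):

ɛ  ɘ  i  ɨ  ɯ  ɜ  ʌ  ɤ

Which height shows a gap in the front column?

high-mid

height            front     central   back    
high              i         ɨ         ɯ       
high-mid          —         ɘ         ɤ       
low-mid           ɛ         ɜ         ʌ       
Every height has a front member except high-mid, where /e/ would be expected.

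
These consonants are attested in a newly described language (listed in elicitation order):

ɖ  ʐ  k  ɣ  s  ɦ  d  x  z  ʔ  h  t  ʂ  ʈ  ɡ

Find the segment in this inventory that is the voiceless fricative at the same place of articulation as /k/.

/k/ is a voiceless velar stop.
The voiceless fricative at the same place is a voiceless velar fricative — in this inventory, /x/.

/x/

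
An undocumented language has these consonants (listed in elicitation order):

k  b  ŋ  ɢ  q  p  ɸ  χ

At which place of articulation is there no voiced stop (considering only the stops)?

velar

Voiceless: /p/ (bilabial), /k/ (velar), /q/ (uvular).
Voiced: /b/ (bilabial), /ɢ/ (uvular).
Every place of articulation has a voiced member except velar, where /ɡ/ would be expected.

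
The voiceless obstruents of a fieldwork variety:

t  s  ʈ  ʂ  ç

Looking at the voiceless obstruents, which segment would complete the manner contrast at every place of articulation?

place of articulation  stop      fricative
alveolar          t         s       
retroflex         ʈ         ʂ       
palatal           —         ç       
The palatal row has no stop member, so the gap is the palatal stop /c/.

/c/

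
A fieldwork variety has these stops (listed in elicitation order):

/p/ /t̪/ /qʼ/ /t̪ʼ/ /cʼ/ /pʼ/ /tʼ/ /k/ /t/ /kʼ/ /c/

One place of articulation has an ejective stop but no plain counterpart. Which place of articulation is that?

Plain: /p/ (bilabial), /t̪/ (dental), /t/ (alveolar), /c/ (palatal), /k/ (velar).
Ejective: /pʼ/ (bilabial), /t̪ʼ/ (dental), /tʼ/ (alveolar), /cʼ/ (palatal), /kʼ/ (velar), /qʼ/ (uvular).
Every place of articulation has a plain member except uvular, where /q/ would be expected.

uvular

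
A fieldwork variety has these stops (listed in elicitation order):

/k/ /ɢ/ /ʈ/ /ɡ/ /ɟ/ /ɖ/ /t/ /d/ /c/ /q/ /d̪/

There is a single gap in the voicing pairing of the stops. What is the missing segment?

Voiceless: /t/ (alveolar), /ʈ/ (retroflex), /c/ (palatal), /k/ (velar), /q/ (uvular).
Voiced: /d̪/ (dental), /d/ (alveolar), /ɖ/ (retroflex), /ɟ/ (palatal), /ɡ/ (velar), /ɢ/ (uvular).
The dental row has no voiceless member, so the gap is the voiceless dental stop /t̪/.

/t̪/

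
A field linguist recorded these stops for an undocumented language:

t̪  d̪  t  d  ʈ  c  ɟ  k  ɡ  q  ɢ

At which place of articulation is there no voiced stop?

dental: voiceless /t̪/, voiced /d̪/.
alveolar: voiceless /t/, voiced /d/.
retroflex: voiceless /ʈ/, voiced —.
palatal: voiceless /c/, voiced /ɟ/.
velar: voiceless /k/, voiced /ɡ/.
uvular: voiceless /q/, voiced /ɢ/.
Every place of articulation has a voiced member except retroflex, where /ɖ/ would be expected.

retroflex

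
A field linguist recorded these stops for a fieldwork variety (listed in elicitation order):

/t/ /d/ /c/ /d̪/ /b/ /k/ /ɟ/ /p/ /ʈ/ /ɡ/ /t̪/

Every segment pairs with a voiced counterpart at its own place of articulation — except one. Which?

/ʈ/

Bilabial: /p/ ~ /b/
Dental: /t̪/ ~ /d̪/
Alveolar: /t/ ~ /d/
Palatal: /c/ ~ /ɟ/
Velar: /k/ ~ /ɡ/
Retroflex: only /ʈ/ (voiceless); no voiced partner.
So /ʈ/ is the unpaired segment.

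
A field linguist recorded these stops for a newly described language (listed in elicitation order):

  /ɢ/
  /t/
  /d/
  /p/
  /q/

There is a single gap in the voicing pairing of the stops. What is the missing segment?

Voiceless: /p/ (bilabial), /t/ (alveolar), /q/ (uvular).
Voiced: /d/ (alveolar), /ɢ/ (uvular).
The bilabial row has no voiced member, so the gap is the voiced bilabial stop /b/.

/b/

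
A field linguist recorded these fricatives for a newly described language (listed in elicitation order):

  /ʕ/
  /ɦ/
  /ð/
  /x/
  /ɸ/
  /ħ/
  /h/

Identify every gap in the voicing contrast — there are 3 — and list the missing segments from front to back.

Voiceless: /ɸ/ (bilabial), /x/ (velar), /ħ/ (pharyngeal), /h/ (glottal).
Voiced: /ð/ (dental), /ʕ/ (pharyngeal), /ɦ/ (glottal).
Gaps, from front to back: bilabial lacks voiced (/β/); dental lacks voiceless (/θ/); velar lacks voiced (/ɣ/).

/β/, /θ/, /ɣ/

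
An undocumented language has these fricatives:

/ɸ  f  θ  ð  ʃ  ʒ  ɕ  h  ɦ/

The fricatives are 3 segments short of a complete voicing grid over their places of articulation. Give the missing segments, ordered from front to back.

Voiceless: /ɸ/ (bilabial), /f/ (labiodental), /θ/ (dental), /ʃ/ (postalveolar), /ɕ/ (alveolo-palatal), /h/ (glottal).
Voiced: /ð/ (dental), /ʒ/ (postalveolar), /ɦ/ (glottal).
Gaps, from front to back: bilabial lacks voiced (/β/); labiodental lacks voiced (/v/); alveolo-palatal lacks voiced (/ʑ/).

/β/, /v/, /ʑ/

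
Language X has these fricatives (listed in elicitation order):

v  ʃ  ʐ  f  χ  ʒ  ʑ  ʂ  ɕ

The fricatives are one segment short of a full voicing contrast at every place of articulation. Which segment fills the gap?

/ʁ/

labiodental: voiceless /f/, voiced /v/.
postalveolar: voiceless /ʃ/, voiced /ʒ/.
retroflex: voiceless /ʂ/, voiced /ʐ/.
alveolo-palatal: voiceless /ɕ/, voiced /ʑ/.
uvular: voiceless /χ/, voiced —.
The uvular row has no voiced member, so the gap is the voiced uvular fricative /ʁ/.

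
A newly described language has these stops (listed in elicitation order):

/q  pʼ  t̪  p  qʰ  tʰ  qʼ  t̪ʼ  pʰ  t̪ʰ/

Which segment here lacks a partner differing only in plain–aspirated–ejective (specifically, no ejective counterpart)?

Bilabial: /p/ ~ /pʰ/ ~ /pʼ/
Dental: /t̪/ ~ /t̪ʰ/ ~ /t̪ʼ/
Uvular: /q/ ~ /qʰ/ ~ /qʼ/
Alveolar: only /tʰ/ (aspirated); no ejective partner.
So /tʰ/ is the unpaired segment.

/tʰ/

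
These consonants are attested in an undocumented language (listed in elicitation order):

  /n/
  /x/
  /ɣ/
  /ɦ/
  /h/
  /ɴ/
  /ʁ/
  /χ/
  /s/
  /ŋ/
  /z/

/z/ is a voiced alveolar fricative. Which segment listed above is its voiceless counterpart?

/s/

The voiceless counterpart is a voiceless alveolar fricative — in this inventory, /s/.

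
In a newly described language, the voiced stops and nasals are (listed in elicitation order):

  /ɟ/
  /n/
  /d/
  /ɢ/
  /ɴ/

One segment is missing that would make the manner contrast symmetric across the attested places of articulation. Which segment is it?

alveolar: oral stop /d/, nasal /n/.
palatal: oral stop /ɟ/, nasal —.
uvular: oral stop /ɢ/, nasal /ɴ/.
The palatal row has no nasal member, so the gap is the palatal nasal /ɲ/.

/ɲ/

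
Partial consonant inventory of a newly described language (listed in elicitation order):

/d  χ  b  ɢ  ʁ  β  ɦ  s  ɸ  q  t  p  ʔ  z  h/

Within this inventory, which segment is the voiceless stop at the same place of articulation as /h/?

/ʔ/

/h/ is a voiceless glottal fricative.
The voiceless stop at the same place is a voiceless glottal stop — in this inventory, /ʔ/.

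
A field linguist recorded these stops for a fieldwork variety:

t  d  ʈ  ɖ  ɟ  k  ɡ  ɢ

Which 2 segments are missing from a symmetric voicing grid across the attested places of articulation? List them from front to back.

/c/, /q/

place of articulation  voiceless  voiced  
alveolar          t         d       
retroflex         ʈ         ɖ       
palatal           —         ɟ       
velar             k         ɡ       
uvular            —         ɢ       
Gaps, from front to back: palatal lacks voiceless (/c/); uvular lacks voiceless (/q/).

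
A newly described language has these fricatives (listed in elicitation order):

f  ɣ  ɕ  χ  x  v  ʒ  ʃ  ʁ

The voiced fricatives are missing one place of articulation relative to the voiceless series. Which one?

labiodental: voiceless /f/, voiced /v/.
postalveolar: voiceless /ʃ/, voiced /ʒ/.
alveolo-palatal: voiceless /ɕ/, voiced —.
velar: voiceless /x/, voiced /ɣ/.
uvular: voiceless /χ/, voiced /ʁ/.
Every place of articulation has a voiced member except alveolo-palatal, where /ʑ/ would be expected.

alveolo-palatal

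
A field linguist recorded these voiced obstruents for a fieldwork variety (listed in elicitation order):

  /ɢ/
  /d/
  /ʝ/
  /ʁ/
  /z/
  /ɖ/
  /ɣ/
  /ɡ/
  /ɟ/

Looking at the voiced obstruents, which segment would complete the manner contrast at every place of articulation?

alveolar: stop /d/, fricative /z/.
retroflex: stop /ɖ/, fricative —.
palatal: stop /ɟ/, fricative /ʝ/.
velar: stop /ɡ/, fricative /ɣ/.
uvular: stop /ɢ/, fricative /ʁ/.
The retroflex row has no fricative member, so the gap is the retroflex fricative /ʐ/.

/ʐ/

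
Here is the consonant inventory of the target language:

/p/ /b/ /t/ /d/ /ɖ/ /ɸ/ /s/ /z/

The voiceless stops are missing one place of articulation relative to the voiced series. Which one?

retroflex

place of articulation  voiceless  voiced  
bilabial          p         b       
alveolar          t         d       
retroflex         —         ɖ       
Every place of articulation has a voiceless member except retroflex, where /ʈ/ would be expected.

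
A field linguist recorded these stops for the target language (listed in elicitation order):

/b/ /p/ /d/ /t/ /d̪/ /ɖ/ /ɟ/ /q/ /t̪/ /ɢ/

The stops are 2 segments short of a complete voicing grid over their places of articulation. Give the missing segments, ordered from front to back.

/ʈ/, /c/

place of articulation  voiceless  voiced  
bilabial          p         b       
dental            t̪        d̪      
alveolar          t         d       
retroflex         —         ɖ       
palatal           —         ɟ       
uvular            q         ɢ       
Gaps, from front to back: retroflex lacks voiceless (/ʈ/); palatal lacks voiceless (/c/).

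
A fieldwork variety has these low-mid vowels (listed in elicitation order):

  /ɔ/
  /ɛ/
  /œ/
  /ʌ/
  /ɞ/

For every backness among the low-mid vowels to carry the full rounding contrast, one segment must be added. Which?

/ɜ/

Unrounded: /ɛ/ (front), /ʌ/ (back).
Rounded: /œ/ (front), /ɞ/ (central), /ɔ/ (back).
The central row has no unrounded member, so the gap is the central unrounded vowel /ɜ/.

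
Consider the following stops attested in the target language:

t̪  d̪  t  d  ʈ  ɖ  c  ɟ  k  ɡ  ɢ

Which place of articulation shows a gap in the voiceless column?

place of articulation  voiceless  voiced  
dental            t̪        d̪      
alveolar          t         d       
retroflex         ʈ         ɖ       
palatal           c         ɟ       
velar             k         ɡ       
uvular            —         ɢ       
Every place of articulation has a voiceless member except uvular, where /q/ would be expected.

uvular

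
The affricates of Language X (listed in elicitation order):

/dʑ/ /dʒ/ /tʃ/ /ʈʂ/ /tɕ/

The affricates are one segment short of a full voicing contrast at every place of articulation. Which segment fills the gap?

/ɖʐ/

postalveolar: voiceless /tʃ/, voiced /dʒ/.
retroflex: voiceless /ʈʂ/, voiced —.
alveolo-palatal: voiceless /tɕ/, voiced /dʑ/.
The retroflex row has no voiced member, so the gap is the voiced retroflex affricate /ɖʐ/.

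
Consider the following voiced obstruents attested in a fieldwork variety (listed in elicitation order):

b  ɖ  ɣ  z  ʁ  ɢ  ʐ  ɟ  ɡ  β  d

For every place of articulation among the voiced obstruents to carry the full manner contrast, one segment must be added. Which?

bilabial: stop /b/, fricative /β/.
alveolar: stop /d/, fricative /z/.
retroflex: stop /ɖ/, fricative /ʐ/.
palatal: stop /ɟ/, fricative —.
velar: stop /ɡ/, fricative /ɣ/.
uvular: stop /ɢ/, fricative /ʁ/.
The palatal row has no fricative member, so the gap is the palatal fricative /ʝ/.

/ʝ/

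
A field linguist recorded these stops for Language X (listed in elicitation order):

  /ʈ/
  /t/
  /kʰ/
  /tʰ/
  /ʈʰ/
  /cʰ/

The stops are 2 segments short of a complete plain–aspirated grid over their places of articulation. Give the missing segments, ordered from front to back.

alveolar: plain /t/, aspirated /tʰ/.
retroflex: plain /ʈ/, aspirated /ʈʰ/.
palatal: plain —, aspirated /cʰ/.
velar: plain —, aspirated /kʰ/.
Gaps, from front to back: palatal lacks plain (/c/); velar lacks plain (/k/).

/c/, /k/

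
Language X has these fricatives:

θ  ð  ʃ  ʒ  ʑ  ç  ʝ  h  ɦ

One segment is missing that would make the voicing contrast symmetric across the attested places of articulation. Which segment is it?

/ɕ/

Voiceless: /θ/ (dental), /ʃ/ (postalveolar), /ç/ (palatal), /h/ (glottal).
Voiced: /ð/ (dental), /ʒ/ (postalveolar), /ʑ/ (alveolo-palatal), /ʝ/ (palatal), /ɦ/ (glottal).
The alveolo-palatal row has no voiceless member, so the gap is the voiceless alveolo-palatal fricative /ɕ/.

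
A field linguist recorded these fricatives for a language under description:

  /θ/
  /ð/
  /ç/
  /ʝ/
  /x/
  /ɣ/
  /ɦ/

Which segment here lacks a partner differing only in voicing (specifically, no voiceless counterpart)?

Dental: /θ/ ~ /ð/
Palatal: /ç/ ~ /ʝ/
Velar: /x/ ~ /ɣ/
Glottal: only /ɦ/ (voiced); no voiceless partner.
So /ɦ/ is the unpaired segment.

/ɦ/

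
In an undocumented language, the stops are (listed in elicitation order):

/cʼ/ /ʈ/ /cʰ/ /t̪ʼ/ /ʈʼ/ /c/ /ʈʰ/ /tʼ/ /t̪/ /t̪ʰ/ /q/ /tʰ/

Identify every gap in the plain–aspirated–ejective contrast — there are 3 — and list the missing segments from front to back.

/t/, /qʰ/, /qʼ/

place of articulation  plain     aspirated  ejective
dental            t̪        t̪ʰ       t̪ʼ     
alveolar          —         tʰ        tʼ      
retroflex         ʈ         ʈʰ        ʈʼ      
palatal           c         cʰ        cʼ      
uvular            q         —         —       
Gaps, from front to back: alveolar lacks plain (/t/); uvular lacks aspirated (/qʰ/); uvular lacks ejective (/qʼ/).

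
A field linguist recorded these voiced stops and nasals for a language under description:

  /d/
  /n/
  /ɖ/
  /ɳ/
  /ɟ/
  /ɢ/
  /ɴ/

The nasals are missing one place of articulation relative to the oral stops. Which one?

alveolar: oral stop /d/, nasal /n/.
retroflex: oral stop /ɖ/, nasal /ɳ/.
palatal: oral stop /ɟ/, nasal —.
uvular: oral stop /ɢ/, nasal /ɴ/.
Every place of articulation has a nasal member except palatal, where /ɲ/ would be expected.

palatal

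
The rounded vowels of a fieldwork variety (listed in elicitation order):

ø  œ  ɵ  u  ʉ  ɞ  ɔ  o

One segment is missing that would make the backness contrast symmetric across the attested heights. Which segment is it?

Front: /ø/ (high-mid), /œ/ (low-mid).
Central: /ʉ/ (high), /ɵ/ (high-mid), /ɞ/ (low-mid).
Back: /u/ (high), /o/ (high-mid), /ɔ/ (low-mid).
The high row has no front member, so the gap is the high front rounded vowel /y/.

/y/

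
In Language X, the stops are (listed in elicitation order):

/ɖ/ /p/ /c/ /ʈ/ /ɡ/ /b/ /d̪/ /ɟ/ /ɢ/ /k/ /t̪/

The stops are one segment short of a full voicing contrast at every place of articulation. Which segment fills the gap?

/q/

Voiceless: /p/ (bilabial), /t̪/ (dental), /ʈ/ (retroflex), /c/ (palatal), /k/ (velar).
Voiced: /b/ (bilabial), /d̪/ (dental), /ɖ/ (retroflex), /ɟ/ (palatal), /ɡ/ (velar), /ɢ/ (uvular).
The uvular row has no voiceless member, so the gap is the voiceless uvular stop /q/.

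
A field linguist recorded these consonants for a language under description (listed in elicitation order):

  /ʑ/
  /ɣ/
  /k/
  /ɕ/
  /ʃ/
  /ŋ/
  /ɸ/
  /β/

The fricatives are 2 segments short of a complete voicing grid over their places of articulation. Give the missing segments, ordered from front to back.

Voiceless: /ɸ/ (bilabial), /ʃ/ (postalveolar), /ɕ/ (alveolo-palatal).
Voiced: /β/ (bilabial), /ʑ/ (alveolo-palatal), /ɣ/ (velar).
Gaps, from front to back: postalveolar lacks voiced (/ʒ/); velar lacks voiceless (/x/).

/ʒ/, /x/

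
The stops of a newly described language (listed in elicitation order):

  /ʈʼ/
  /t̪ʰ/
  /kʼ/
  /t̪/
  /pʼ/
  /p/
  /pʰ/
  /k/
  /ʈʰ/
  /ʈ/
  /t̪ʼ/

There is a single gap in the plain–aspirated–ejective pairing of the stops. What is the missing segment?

place of articulation  plain     aspirated  ejective
bilabial          p         pʰ        pʼ      
dental            t̪        t̪ʰ       t̪ʼ     
retroflex         ʈ         ʈʰ        ʈʼ      
velar             k         —         kʼ      
The velar row has no aspirated member, so the gap is the aspirated velar stop /kʰ/.

/kʰ/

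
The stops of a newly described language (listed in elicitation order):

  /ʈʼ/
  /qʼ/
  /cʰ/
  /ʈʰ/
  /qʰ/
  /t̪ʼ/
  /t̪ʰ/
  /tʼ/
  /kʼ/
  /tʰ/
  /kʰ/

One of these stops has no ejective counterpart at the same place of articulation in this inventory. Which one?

/cʰ/

Dental: /t̪ʰ/ ~ /t̪ʼ/
Alveolar: /tʰ/ ~ /tʼ/
Retroflex: /ʈʰ/ ~ /ʈʼ/
Velar: /kʰ/ ~ /kʼ/
Uvular: /qʰ/ ~ /qʼ/
Palatal: only /cʰ/ (aspirated); no ejective partner.
So /cʰ/ is the unpaired segment.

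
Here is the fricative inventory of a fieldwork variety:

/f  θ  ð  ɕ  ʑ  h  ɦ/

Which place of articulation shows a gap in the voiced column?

place of articulation  voiceless  voiced  
labiodental       f         —       
dental            θ         ð       
alveolo-palatal   ɕ         ʑ       
glottal           h         ɦ       
Every place of articulation has a voiced member except labiodental, where /v/ would be expected.

labiodental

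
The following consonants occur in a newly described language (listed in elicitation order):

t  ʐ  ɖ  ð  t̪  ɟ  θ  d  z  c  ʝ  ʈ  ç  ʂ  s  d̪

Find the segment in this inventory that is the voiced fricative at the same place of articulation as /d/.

/z/

/d/ is a voiced alveolar stop.
The voiced fricative at the same place is a voiced alveolar fricative — in this inventory, /z/.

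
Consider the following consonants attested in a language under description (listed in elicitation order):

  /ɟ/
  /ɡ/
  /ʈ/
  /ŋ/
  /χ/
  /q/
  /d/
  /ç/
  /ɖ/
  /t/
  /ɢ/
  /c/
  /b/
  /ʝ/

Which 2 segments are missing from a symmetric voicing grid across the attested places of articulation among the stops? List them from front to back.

Voiceless: /t/ (alveolar), /ʈ/ (retroflex), /c/ (palatal), /q/ (uvular).
Voiced: /b/ (bilabial), /d/ (alveolar), /ɖ/ (retroflex), /ɟ/ (palatal), /ɡ/ (velar), /ɢ/ (uvular).
Gaps, from front to back: bilabial lacks voiceless (/p/); velar lacks voiceless (/k/).

/p/, /k/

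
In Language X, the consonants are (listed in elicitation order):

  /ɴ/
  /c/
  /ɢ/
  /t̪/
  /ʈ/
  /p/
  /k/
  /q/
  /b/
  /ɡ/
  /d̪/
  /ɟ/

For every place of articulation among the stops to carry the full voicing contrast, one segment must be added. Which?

/ɖ/

bilabial: voiceless /p/, voiced /b/.
dental: voiceless /t̪/, voiced /d̪/.
retroflex: voiceless /ʈ/, voiced —.
palatal: voiceless /c/, voiced /ɟ/.
velar: voiceless /k/, voiced /ɡ/.
uvular: voiceless /q/, voiced /ɢ/.
The retroflex row has no voiced member, so the gap is the voiced retroflex stop /ɖ/.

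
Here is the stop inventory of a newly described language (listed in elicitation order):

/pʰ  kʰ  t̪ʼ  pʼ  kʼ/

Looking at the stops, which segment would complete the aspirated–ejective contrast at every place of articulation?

/t̪ʰ/

bilabial: aspirated /pʰ/, ejective /pʼ/.
dental: aspirated —, ejective /t̪ʼ/.
velar: aspirated /kʰ/, ejective /kʼ/.
The dental row has no aspirated member, so the gap is the aspirated dental stop /t̪ʰ/.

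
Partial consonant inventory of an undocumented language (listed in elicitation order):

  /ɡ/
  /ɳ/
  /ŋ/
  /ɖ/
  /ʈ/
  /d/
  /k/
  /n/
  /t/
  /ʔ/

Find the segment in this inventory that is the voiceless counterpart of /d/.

/t/

/d/ is a voiced alveolar stop.
The voiceless counterpart is a voiceless alveolar stop — in this inventory, /t/.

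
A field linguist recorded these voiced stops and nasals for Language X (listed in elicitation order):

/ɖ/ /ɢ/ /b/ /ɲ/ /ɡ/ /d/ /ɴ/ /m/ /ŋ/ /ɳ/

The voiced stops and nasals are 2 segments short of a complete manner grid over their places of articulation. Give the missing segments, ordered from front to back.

/n/, /ɟ/

Oral stop: /b/ (bilabial), /d/ (alveolar), /ɖ/ (retroflex), /ɡ/ (velar), /ɢ/ (uvular).
Nasal: /m/ (bilabial), /ɳ/ (retroflex), /ɲ/ (palatal), /ŋ/ (velar), /ɴ/ (uvular).
Gaps, from front to back: alveolar lacks nasal (/n/); palatal lacks oral stop (/ɟ/).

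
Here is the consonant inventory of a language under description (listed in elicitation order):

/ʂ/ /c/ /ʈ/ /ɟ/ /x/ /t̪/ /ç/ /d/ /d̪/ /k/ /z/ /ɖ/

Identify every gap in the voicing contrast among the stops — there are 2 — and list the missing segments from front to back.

dental: voiceless /t̪/, voiced /d̪/.
alveolar: voiceless —, voiced /d/.
retroflex: voiceless /ʈ/, voiced /ɖ/.
palatal: voiceless /c/, voiced /ɟ/.
velar: voiceless /k/, voiced —.
Gaps, from front to back: alveolar lacks voiceless (/t/); velar lacks voiced (/ɡ/).

/t/, /ɡ/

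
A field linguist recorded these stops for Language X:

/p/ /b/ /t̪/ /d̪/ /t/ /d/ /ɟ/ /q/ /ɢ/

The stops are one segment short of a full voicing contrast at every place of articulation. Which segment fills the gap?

/c/

Voiceless: /p/ (bilabial), /t̪/ (dental), /t/ (alveolar), /q/ (uvular).
Voiced: /b/ (bilabial), /d̪/ (dental), /d/ (alveolar), /ɟ/ (palatal), /ɢ/ (uvular).
The palatal row has no voiceless member, so the gap is the voiceless palatal stop /c/.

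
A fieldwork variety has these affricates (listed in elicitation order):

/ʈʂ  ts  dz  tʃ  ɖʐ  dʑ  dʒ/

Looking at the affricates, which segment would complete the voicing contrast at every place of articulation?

/tɕ/

place of articulation  voiceless  voiced  
alveolar          ts        dz      
postalveolar      tʃ        dʒ      
retroflex         ʈʂ        ɖʐ      
alveolo-palatal   —         dʑ      
The alveolo-palatal row has no voiceless member, so the gap is the voiceless alveolo-palatal affricate /tɕ/.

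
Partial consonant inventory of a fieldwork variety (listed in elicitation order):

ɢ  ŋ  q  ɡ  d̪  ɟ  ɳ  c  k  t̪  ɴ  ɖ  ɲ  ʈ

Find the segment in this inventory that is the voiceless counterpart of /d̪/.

/t̪/

/d̪/ is a voiced dental stop.
The voiceless counterpart is a voiceless dental stop — in this inventory, /t̪/.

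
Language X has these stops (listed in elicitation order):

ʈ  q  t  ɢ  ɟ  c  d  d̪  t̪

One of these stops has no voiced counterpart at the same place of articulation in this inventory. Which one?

Dental: /t̪/ ~ /d̪/
Alveolar: /t/ ~ /d/
Palatal: /c/ ~ /ɟ/
Uvular: /q/ ~ /ɢ/
Retroflex: only /ʈ/ (voiceless); no voiced partner.
So /ʈ/ is the unpaired segment.

/ʈ/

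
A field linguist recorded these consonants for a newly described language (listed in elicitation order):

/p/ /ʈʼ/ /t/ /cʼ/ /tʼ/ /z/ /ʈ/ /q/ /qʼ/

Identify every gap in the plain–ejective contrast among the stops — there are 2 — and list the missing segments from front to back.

/pʼ/, /c/

bilabial: plain /p/, ejective —.
alveolar: plain /t/, ejective /tʼ/.
retroflex: plain /ʈ/, ejective /ʈʼ/.
palatal: plain —, ejective /cʼ/.
uvular: plain /q/, ejective /qʼ/.
Gaps, from front to back: bilabial lacks ejective (/pʼ/); palatal lacks plain (/c/).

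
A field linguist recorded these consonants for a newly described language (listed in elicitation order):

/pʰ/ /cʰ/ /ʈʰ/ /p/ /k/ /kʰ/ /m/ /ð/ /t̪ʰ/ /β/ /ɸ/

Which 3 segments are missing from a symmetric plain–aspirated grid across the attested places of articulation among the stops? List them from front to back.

/t̪/, /ʈ/, /c/

Plain: /p/ (bilabial), /k/ (velar).
Aspirated: /pʰ/ (bilabial), /t̪ʰ/ (dental), /ʈʰ/ (retroflex), /cʰ/ (palatal), /kʰ/ (velar).
Gaps, from front to back: dental lacks plain (/t̪/); retroflex lacks plain (/ʈ/); palatal lacks plain (/c/).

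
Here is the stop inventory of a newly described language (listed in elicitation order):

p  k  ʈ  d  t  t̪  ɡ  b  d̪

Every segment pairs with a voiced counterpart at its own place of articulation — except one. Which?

/ʈ/

Bilabial: /p/ ~ /b/
Dental: /t̪/ ~ /d̪/
Alveolar: /t/ ~ /d/
Velar: /k/ ~ /ɡ/
Retroflex: only /ʈ/ (voiceless); no voiced partner.
So /ʈ/ is the unpaired segment.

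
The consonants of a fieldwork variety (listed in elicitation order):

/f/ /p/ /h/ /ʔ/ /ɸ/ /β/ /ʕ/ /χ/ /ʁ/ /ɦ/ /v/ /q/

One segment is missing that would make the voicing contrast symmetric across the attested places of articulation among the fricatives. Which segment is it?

/ħ/

place of articulation  voiceless  voiced  
bilabial          ɸ         β       
labiodental       f         v       
uvular            χ         ʁ       
pharyngeal        —         ʕ       
glottal           h         ɦ       
The pharyngeal row has no voiceless member, so the gap is the voiceless pharyngeal fricative /ħ/.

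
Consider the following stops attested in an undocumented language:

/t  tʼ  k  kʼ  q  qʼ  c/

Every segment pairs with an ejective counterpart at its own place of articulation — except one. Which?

Alveolar: /t/ ~ /tʼ/
Velar: /k/ ~ /kʼ/
Uvular: /q/ ~ /qʼ/
Palatal: only /c/ (plain); no ejective partner.
So /c/ is the unpaired segment.

/c/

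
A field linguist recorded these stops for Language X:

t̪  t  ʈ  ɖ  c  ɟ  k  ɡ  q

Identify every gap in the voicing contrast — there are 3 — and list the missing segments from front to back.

place of articulation  voiceless  voiced  
dental            t̪        —       
alveolar          t         —       
retroflex         ʈ         ɖ       
palatal           c         ɟ       
velar             k         ɡ       
uvular            q         —       
Gaps, from front to back: dental lacks voiced (/d̪/); alveolar lacks voiced (/d/); uvular lacks voiced (/ɢ/).

/d̪/, /d/, /ɢ/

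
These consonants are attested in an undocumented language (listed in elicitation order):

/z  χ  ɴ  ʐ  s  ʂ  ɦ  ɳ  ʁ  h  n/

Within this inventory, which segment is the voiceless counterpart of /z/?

/s/

/z/ is a voiced alveolar fricative.
The voiceless counterpart is a voiceless alveolar fricative — in this inventory, /s/.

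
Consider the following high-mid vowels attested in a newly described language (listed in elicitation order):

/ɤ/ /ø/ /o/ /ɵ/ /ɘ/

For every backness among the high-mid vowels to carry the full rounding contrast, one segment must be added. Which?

/e/

backness          unrounded  rounded 
front             —         ø       
central           ɘ         ɵ       
back              ɤ         o       
The front row has no unrounded member, so the gap is the front unrounded vowel /e/.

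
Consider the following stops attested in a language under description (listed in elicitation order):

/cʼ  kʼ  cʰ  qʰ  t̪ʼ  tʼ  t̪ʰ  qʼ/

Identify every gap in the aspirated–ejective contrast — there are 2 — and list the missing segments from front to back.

dental: aspirated /t̪ʰ/, ejective /t̪ʼ/.
alveolar: aspirated —, ejective /tʼ/.
palatal: aspirated /cʰ/, ejective /cʼ/.
velar: aspirated —, ejective /kʼ/.
uvular: aspirated /qʰ/, ejective /qʼ/.
Gaps, from front to back: alveolar lacks aspirated (/tʰ/); velar lacks aspirated (/kʰ/).

/tʰ/, /kʰ/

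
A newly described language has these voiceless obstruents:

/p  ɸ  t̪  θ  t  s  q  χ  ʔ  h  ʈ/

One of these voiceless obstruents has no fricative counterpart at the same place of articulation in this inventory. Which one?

Bilabial: /p/ ~ /ɸ/
Dental: /t̪/ ~ /θ/
Alveolar: /t/ ~ /s/
Uvular: /q/ ~ /χ/
Glottal: /ʔ/ ~ /h/
Retroflex: only /ʈ/ (stop); no fricative partner.
So /ʈ/ is the unpaired segment.

/ʈ/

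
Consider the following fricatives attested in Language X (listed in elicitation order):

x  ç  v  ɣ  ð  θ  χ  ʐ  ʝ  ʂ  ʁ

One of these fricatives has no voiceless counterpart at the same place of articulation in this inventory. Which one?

/v/

Dental: /θ/ ~ /ð/
Retroflex: /ʂ/ ~ /ʐ/
Palatal: /ç/ ~ /ʝ/
Velar: /x/ ~ /ɣ/
Uvular: /χ/ ~ /ʁ/
Labiodental: only /v/ (voiced); no voiceless partner.
So /v/ is the unpaired segment.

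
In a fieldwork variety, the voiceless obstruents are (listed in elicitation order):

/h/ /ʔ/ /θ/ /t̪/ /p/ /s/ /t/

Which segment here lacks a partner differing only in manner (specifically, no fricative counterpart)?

/p/

Dental: /t̪/ ~ /θ/
Alveolar: /t/ ~ /s/
Glottal: /ʔ/ ~ /h/
Bilabial: only /p/ (stop); no fricative partner.
So /p/ is the unpaired segment.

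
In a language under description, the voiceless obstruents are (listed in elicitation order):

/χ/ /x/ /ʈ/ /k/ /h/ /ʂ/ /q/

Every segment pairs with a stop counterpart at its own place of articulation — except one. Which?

/h/

Retroflex: /ʈ/ ~ /ʂ/
Velar: /k/ ~ /x/
Uvular: /q/ ~ /χ/
Glottal: only /h/ (fricative); no stop partner.
So /h/ is the unpaired segment.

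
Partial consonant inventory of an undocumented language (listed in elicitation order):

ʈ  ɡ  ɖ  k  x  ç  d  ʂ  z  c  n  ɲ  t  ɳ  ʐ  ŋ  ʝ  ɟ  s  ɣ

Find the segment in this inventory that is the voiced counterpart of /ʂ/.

/ʐ/

/ʂ/ is a voiceless retroflex fricative.
The voiced counterpart is a voiced retroflex fricative — in this inventory, /ʐ/.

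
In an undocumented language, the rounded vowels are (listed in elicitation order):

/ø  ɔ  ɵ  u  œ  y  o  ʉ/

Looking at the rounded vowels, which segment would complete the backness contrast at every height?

height            front     central   back    
high              y         ʉ         u       
high-mid          ø         ɵ         o       
low-mid           œ         —         ɔ       
The low-mid row has no central member, so the gap is the low-mid central rounded vowel /ɞ/.

/ɞ/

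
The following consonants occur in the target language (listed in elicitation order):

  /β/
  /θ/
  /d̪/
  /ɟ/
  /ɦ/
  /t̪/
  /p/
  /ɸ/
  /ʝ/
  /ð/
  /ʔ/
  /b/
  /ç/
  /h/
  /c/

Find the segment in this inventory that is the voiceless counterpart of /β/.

/β/ is a voiced bilabial fricative.
The voiceless counterpart is a voiceless bilabial fricative — in this inventory, /ɸ/.

/ɸ/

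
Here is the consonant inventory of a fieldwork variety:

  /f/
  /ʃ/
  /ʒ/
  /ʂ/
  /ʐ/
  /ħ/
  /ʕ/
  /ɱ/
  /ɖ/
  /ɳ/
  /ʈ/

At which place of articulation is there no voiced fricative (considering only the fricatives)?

labiodental

labiodental: voiceless /f/, voiced —.
postalveolar: voiceless /ʃ/, voiced /ʒ/.
retroflex: voiceless /ʂ/, voiced /ʐ/.
pharyngeal: voiceless /ħ/, voiced /ʕ/.
Every place of articulation has a voiced member except labiodental, where /v/ would be expected.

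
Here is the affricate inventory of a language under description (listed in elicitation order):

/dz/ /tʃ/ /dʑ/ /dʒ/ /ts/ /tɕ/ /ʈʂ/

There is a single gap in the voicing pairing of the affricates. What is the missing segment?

/ɖʐ/

place of articulation  voiceless  voiced  
alveolar          ts        dz      
postalveolar      tʃ        dʒ      
retroflex         ʈʂ        —       
alveolo-palatal   tɕ        dʑ      
The retroflex row has no voiced member, so the gap is the voiced retroflex affricate /ɖʐ/.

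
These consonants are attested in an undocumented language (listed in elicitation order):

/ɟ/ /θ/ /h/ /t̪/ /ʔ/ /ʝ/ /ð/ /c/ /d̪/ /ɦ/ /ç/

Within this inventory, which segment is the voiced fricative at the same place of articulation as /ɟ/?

/ɟ/ is a voiced palatal stop.
The voiced fricative at the same place is a voiced palatal fricative — in this inventory, /ʝ/.

/ʝ/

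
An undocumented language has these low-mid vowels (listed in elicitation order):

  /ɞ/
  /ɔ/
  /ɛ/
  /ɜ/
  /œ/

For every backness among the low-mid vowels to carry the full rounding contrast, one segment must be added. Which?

/ʌ/

backness          unrounded  rounded 
front             ɛ         œ       
central           ɜ         ɞ       
back              —         ɔ       
The back row has no unrounded member, so the gap is the back unrounded vowel /ʌ/.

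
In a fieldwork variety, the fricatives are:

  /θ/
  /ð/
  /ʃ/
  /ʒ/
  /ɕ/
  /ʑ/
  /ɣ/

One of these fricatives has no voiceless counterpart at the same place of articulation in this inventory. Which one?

Dental: /θ/ ~ /ð/
Postalveolar: /ʃ/ ~ /ʒ/
Alveolo-palatal: /ɕ/ ~ /ʑ/
Velar: only /ɣ/ (voiced); no voiceless partner.
So /ɣ/ is the unpaired segment.

/ɣ/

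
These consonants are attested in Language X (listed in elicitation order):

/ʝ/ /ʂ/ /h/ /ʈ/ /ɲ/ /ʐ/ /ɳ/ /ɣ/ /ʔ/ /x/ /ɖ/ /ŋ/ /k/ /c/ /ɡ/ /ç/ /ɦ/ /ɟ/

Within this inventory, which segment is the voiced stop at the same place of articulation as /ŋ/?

/ɡ/

/ŋ/ is a velar nasal.
The voiced stop at the same place is a voiced velar stop — in this inventory, /ɡ/.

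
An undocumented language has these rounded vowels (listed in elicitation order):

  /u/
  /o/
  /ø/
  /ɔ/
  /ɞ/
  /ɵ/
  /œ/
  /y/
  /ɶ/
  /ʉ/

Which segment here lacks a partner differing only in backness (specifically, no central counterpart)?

High: /y/ ~ /ʉ/ ~ /u/
High-mid: /ø/ ~ /ɵ/ ~ /o/
Low-mid: /œ/ ~ /ɞ/ ~ /ɔ/
Low: only /ɶ/ (front); no central partner.
So /ɶ/ is the unpaired segment.

/ɶ/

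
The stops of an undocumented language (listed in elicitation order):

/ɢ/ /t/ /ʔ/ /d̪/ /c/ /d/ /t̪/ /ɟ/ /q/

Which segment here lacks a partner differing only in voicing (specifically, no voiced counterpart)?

/ʔ/

Dental: /t̪/ ~ /d̪/
Alveolar: /t/ ~ /d/
Palatal: /c/ ~ /ɟ/
Uvular: /q/ ~ /ɢ/
Glottal: only /ʔ/ (voiceless); no voiced partner.
So /ʔ/ is the unpaired segment.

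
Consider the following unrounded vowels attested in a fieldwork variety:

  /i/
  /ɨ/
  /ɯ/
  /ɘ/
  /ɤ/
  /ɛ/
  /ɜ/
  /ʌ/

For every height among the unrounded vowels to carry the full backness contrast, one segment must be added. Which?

/e/

Front: /i/ (high), /ɛ/ (low-mid).
Central: /ɨ/ (high), /ɘ/ (high-mid), /ɜ/ (low-mid).
Back: /ɯ/ (high), /ɤ/ (high-mid), /ʌ/ (low-mid).
The high-mid row has no front member, so the gap is the high-mid front unrounded vowel /e/.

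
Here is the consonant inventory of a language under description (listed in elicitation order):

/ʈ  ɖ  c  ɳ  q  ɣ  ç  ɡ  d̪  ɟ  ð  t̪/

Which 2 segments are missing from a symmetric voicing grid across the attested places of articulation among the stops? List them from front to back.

place of articulation  voiceless  voiced  
dental            t̪        d̪      
retroflex         ʈ         ɖ       
palatal           c         ɟ       
velar             —         ɡ       
uvular            q         —       
Gaps, from front to back: velar lacks voiceless (/k/); uvular lacks voiced (/ɢ/).

/k/, /ɢ/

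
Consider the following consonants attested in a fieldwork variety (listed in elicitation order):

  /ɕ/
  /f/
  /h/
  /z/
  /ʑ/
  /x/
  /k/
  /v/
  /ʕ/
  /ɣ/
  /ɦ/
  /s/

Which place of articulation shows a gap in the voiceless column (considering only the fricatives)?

Voiceless: /f/ (labiodental), /s/ (alveolar), /ɕ/ (alveolo-palatal), /x/ (velar), /h/ (glottal).
Voiced: /v/ (labiodental), /z/ (alveolar), /ʑ/ (alveolo-palatal), /ɣ/ (velar), /ʕ/ (pharyngeal), /ɦ/ (glottal).
Every place of articulation has a voiceless member except pharyngeal, where /ħ/ would be expected.

pharyngeal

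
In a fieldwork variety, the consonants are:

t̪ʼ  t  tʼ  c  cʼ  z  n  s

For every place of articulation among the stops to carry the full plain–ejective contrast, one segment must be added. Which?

/t̪/

place of articulation  plain     ejective
dental            —         t̪ʼ     
alveolar          t         tʼ      
palatal           c         cʼ      
The dental row has no plain member, so the gap is the plain dental stop /t̪/.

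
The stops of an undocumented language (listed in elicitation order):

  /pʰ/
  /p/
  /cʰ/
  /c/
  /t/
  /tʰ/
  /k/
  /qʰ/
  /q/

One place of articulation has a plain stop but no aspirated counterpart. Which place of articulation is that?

bilabial: plain /p/, aspirated /pʰ/.
alveolar: plain /t/, aspirated /tʰ/.
palatal: plain /c/, aspirated /cʰ/.
velar: plain /k/, aspirated —.
uvular: plain /q/, aspirated /qʰ/.
Every place of articulation has an aspirated member except velar, where /kʰ/ would be expected.

velar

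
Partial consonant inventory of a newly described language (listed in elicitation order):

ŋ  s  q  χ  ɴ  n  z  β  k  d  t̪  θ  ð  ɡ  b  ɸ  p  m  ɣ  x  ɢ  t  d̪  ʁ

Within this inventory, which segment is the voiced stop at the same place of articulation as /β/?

/b/

/β/ is a voiced bilabial fricative.
The voiced stop at the same place is a voiced bilabial stop — in this inventory, /b/.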